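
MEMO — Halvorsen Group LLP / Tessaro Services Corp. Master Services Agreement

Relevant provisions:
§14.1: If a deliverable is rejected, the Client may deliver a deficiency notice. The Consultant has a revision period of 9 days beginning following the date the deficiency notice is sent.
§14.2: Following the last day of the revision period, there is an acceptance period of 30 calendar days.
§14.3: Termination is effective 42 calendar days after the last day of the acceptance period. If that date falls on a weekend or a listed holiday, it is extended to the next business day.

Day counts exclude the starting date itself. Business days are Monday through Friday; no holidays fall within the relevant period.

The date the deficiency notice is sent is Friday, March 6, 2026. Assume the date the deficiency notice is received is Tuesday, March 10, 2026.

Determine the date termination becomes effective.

May 26, 2026

The last day of the revision period: 9 calendar days after March 6, 2026 is March 15, 2026.
The last day of the acceptance period: March 15, 2026 + 30 days = April 14, 2026.
Adding 42 calendar days to April 14, 2026 gives May 26, 2026, which is the date termination becomes effective. May 26, 2026 is a Tuesday, so no roll-forward applies.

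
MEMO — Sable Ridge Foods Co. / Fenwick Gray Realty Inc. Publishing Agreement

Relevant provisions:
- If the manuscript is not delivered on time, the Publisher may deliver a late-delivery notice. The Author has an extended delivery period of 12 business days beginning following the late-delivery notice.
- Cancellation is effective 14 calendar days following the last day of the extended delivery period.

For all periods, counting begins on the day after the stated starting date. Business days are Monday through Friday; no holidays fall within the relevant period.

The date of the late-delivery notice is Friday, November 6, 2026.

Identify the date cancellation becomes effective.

December 8, 2026

The last day of the extended delivery period: 12 business days after Friday, November 6, 2026, skipping weekends — Nov 9, Nov 10, Nov 11, Nov 12, …, Nov 20, Nov 23, Nov 24 — lands on Tuesday, November 24, 2026.
The date cancellation becomes effective: November 24, 2026 + 14 days = December 8, 2026.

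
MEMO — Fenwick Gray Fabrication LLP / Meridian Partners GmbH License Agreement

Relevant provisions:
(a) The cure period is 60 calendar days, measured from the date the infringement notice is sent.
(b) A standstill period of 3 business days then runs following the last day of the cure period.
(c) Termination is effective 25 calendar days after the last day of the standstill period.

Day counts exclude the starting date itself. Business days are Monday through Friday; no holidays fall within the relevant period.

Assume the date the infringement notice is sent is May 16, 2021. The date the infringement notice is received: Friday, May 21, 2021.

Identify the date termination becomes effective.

August 14, 2021

Adding 60 calendar days to May 16, 2021 gives July 15, 2021, which is the last day of the cure period.
From Thursday, July 15, 2021, 3 business days (Jul 16, Jul 19, Jul 20, skipping weekends) brings us to Tuesday, July 20, 2021, which is the last day of the standstill period.
The date termination becomes effective: 25 calendar days after July 20, 2021 is August 14, 2021.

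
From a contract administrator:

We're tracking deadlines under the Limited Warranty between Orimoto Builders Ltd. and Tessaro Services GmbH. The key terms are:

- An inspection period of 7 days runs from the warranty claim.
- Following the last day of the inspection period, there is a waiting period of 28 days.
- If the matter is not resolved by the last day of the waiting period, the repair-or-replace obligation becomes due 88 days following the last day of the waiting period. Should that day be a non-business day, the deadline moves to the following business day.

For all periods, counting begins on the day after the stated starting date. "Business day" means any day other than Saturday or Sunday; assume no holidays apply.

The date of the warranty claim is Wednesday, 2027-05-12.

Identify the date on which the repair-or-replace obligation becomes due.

2027-09-13

The last day of the inspection period: 7 calendar days after 2027-05-12 is 2027-05-19.
The last day of the waiting period: 28 calendar days after 2027-05-19 is 2027-06-16.
The date on which the repair-or-replace obligation becomes due: 2027-06-16 + 88 days = 2027-09-12. That falls on a Sunday, so it rolls to the next business day, Monday, 2027-09-13.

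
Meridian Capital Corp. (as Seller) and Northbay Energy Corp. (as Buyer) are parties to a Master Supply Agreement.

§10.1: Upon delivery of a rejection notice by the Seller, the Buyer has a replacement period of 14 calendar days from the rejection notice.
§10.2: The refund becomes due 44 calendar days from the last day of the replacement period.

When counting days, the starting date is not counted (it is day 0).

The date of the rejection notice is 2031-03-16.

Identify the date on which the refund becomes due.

2031-05-13

The last day of the replacement period: 14 calendar days after 2031-03-16 is 2031-03-30.
The date on which the refund becomes due: 44 calendar days after 2031-03-30 is 2031-05-13.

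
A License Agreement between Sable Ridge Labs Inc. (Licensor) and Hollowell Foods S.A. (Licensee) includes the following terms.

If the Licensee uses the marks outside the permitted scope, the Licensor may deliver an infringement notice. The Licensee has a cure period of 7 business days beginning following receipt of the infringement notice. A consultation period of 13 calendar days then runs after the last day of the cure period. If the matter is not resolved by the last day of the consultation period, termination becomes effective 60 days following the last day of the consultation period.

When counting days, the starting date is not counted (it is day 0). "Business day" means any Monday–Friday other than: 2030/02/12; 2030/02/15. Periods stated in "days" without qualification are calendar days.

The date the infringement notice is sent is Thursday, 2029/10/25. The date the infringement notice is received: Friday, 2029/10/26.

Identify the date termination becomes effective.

The last day of the cure period: counting 7 business days from Friday, 2029/10/26 (Oct 29, Oct 30, Oct 31, Nov 1, Nov 2, Nov 5, Nov 6, skipping weekends) reaches Tuesday, 2029/11/06.
The last day of the consultation period: 13 calendar days after 2029/11/06 is 2029/11/19.
The date termination becomes effective: 2029/11/19 + 60 days = 2030/01/18.

2030/01/18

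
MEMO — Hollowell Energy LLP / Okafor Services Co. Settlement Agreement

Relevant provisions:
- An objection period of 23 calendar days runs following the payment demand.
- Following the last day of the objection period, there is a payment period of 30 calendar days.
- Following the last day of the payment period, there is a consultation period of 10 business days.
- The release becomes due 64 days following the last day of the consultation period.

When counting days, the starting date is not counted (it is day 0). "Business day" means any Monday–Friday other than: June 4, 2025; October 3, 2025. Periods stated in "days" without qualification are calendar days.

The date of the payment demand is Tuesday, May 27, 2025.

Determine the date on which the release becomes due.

Adding 23 calendar days to May 27, 2025 gives June 19, 2025, which is the last day of the objection period.
The last day of the payment period: 30 calendar days after June 19, 2025 is July 19, 2025.
The last day of the consultation period: 10 business days after Saturday, July 19, 2025, skipping weekends — Jul 21, Jul 22, Jul 23, Jul 24, Jul 25, Jul 28, Jul 29, Jul 30, Jul 31, Aug 1 — lands on Friday, August 1, 2025.
Adding 64 calendar days to August 1, 2025 gives October 4, 2025, which is the date on which the release becomes due.

October 4, 2025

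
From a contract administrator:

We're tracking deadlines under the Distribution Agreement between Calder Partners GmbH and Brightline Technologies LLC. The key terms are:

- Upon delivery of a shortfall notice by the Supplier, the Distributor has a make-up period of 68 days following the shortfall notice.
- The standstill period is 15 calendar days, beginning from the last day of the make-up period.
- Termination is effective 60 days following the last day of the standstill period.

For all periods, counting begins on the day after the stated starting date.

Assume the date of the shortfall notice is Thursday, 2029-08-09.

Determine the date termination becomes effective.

Adding 68 calendar days to 2029-08-09 gives 2029-10-16, which is the last day of the make-up period.
The last day of the standstill period: 2029-10-16 + 15 days = 2029-10-31.
The date termination becomes effective: 60 calendar days after 2029-10-31 is 2029-12-30.

2029-12-30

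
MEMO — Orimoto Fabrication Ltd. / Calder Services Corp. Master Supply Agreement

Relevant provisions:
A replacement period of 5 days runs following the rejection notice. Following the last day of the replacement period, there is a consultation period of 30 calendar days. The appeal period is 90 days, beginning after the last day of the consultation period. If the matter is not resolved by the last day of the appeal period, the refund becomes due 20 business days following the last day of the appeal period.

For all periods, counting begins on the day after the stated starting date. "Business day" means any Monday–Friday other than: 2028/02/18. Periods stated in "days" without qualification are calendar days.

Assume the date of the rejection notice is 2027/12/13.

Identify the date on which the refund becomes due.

The last day of the replacement period: 5 calendar days after 2027/12/13 is 2027/12/18.
The last day of the consultation period: 2027/12/18 + 30 days = 2028/01/17.
Adding 90 calendar days to 2028/01/17 gives 2028/04/16, which is the last day of the appeal period.
The date on which the refund becomes due: 20 business days after Sunday, 2028/04/16, skipping weekends — Apr 17, Apr 18, Apr 19, Apr 20, …, May 10, May 11, May 12 — lands on Friday, 2028/05/12.

2028/05/12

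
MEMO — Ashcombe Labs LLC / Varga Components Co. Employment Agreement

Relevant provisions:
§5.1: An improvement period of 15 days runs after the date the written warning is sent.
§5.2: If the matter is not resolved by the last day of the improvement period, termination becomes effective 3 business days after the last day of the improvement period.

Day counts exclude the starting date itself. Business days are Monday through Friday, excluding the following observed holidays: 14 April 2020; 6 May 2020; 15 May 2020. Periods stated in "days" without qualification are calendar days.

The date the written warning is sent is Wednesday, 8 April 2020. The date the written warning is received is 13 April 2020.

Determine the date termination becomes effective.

The last day of the improvement period: 8 April 2020 + 15 days = 23 April 2020.
The date termination becomes effective: counting 3 business days from Thursday, 23 April 2020 (Apr 24, Apr 27, Apr 28, skipping weekends) reaches Tuesday, 28 April 2020.

28 April 2020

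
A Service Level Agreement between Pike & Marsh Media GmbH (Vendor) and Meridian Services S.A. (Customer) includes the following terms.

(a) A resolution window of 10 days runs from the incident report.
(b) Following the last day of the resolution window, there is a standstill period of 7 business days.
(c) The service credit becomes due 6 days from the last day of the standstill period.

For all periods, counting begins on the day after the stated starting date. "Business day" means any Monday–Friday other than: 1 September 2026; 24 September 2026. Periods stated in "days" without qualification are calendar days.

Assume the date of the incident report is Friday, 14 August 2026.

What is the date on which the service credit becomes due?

9 September 2026

Adding 10 calendar days to 14 August 2026 gives 24 August 2026, which is the last day of the resolution window.
From Monday, 24 August 2026, 7 business days (Aug 25, Aug 26, Aug 27, Aug 28, Aug 31, Sep 2, Sep 3, skipping weekends and the listed holiday on Sep 1) brings us to Thursday, 3 September 2026, which is the last day of the standstill period.
Adding 6 calendar days to 3 September 2026 gives 9 September 2026, which is the date on which the service credit becomes due.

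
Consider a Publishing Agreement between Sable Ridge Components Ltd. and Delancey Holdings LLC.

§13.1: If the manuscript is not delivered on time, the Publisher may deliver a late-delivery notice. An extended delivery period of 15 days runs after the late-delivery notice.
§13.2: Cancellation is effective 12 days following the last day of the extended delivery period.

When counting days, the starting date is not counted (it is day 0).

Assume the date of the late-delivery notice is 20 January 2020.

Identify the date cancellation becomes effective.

16 February 2020

The last day of the extended delivery period: 15 calendar days after 20 January 2020 is 4 February 2020.
The date cancellation becomes effective: 4 February 2020 + 12 days = 16 February 2020.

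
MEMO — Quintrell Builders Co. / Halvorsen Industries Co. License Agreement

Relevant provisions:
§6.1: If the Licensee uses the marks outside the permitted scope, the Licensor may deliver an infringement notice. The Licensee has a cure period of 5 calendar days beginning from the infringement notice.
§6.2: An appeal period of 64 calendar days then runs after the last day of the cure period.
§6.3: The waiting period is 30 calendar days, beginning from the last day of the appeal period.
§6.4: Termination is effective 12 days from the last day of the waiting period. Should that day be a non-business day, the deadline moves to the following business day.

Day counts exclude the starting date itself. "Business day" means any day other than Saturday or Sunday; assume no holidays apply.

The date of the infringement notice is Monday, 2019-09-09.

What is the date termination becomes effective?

2019-12-30

The last day of the cure period: 2019-09-09 + 5 days = 2019-09-14.
The last day of the appeal period: 64 calendar days after 2019-09-14 is 2019-11-17.
The last day of the waiting period: 30 calendar days after 2019-11-17 is 2019-12-17.
The date termination becomes effective: 2019-12-17 + 12 days = 2019-12-29. That falls on a Sunday, so it rolls to the next business day, Monday, 2019-12-30.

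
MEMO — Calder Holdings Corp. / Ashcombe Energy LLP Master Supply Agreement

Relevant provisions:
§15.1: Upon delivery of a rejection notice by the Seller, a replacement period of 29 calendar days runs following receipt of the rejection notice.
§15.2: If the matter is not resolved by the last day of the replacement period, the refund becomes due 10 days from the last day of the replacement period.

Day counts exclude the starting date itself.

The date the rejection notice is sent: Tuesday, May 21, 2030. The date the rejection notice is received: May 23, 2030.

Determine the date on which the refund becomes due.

July 1, 2030

The last day of the replacement period: 29 calendar days after May 23, 2030 is June 21, 2030.
The date on which the refund becomes due: June 21, 2030 + 10 days = July 1, 2030.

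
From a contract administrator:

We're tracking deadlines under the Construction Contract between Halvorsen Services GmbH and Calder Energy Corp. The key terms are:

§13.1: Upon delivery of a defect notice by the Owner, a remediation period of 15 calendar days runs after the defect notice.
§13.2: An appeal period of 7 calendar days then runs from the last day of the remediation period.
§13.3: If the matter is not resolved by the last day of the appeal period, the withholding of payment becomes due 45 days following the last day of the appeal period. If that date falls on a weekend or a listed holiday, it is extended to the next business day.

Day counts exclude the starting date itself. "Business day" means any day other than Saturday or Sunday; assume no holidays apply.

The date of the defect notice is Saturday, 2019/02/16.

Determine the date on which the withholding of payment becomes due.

2019/04/24

The last day of the remediation period: 2019/02/16 + 15 days = 2019/03/03.
The last day of the appeal period: 7 calendar days after 2019/03/03 is 2019/03/10.
The date on which the withholding of payment becomes due: 2019/03/10 + 45 days = 2019/04/24. 2019/04/24 is a Wednesday, so no roll-forward applies.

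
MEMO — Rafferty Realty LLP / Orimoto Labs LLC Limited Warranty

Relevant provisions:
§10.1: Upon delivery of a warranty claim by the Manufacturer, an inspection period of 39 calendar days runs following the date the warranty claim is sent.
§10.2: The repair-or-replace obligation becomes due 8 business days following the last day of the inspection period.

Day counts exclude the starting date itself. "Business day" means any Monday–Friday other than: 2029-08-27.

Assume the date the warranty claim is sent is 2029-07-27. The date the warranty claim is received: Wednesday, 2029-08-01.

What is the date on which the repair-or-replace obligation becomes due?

The last day of the inspection period: 2029-07-27 + 39 days = 2029-09-04.
The date on which the repair-or-replace obligation becomes due: 8 business days after Tuesday, 2029-09-04, skipping weekends — Sep 5, Sep 6, Sep 7, Sep 10, Sep 11, Sep 12, Sep 13, Sep 14 — lands on Friday, 2029-09-14.

2029-09-14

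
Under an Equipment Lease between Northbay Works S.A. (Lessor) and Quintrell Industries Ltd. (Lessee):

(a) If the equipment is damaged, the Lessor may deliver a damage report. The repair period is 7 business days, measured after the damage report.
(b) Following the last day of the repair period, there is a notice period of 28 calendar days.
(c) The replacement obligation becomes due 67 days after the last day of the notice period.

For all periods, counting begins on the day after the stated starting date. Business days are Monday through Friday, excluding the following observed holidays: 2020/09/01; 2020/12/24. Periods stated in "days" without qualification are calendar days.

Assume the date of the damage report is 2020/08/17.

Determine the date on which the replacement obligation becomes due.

The last day of the repair period: counting 7 business days from Monday, 2020/08/17 (Aug 18, Aug 19, Aug 20, Aug 21, Aug 24, Aug 25, Aug 26, skipping weekends) reaches Wednesday, 2020/08/26.
Adding 28 calendar days to 2020/08/26 gives 2020/09/23, which is the last day of the notice period.
The date on which the replacement obligation becomes due: 67 calendar days after 2020/09/23 is 2020/11/29.

2020/11/29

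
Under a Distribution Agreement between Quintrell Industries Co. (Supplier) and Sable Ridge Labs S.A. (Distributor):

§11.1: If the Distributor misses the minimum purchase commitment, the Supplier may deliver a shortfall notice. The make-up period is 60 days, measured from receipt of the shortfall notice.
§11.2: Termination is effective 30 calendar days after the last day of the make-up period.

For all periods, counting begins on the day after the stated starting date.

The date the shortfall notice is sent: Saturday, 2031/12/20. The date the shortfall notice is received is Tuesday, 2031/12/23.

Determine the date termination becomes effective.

The last day of the make-up period: 60 calendar days after 2031/12/23 is 2032/02/21.
The date termination becomes effective: 30 calendar days after 2032/02/21 is 2032/03/22.

2032/03/22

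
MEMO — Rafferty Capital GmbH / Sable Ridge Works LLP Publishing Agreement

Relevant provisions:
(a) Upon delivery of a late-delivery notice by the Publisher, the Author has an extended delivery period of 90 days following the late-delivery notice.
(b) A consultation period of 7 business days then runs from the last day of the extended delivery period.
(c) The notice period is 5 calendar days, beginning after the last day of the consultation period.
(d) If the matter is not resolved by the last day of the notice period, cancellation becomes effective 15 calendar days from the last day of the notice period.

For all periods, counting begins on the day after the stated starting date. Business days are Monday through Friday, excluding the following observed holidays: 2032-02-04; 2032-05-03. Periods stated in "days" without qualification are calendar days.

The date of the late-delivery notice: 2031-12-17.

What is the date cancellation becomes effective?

2032-04-14

Adding 90 calendar days to 2031-12-17 gives 2032-03-16, which is the last day of the extended delivery period.
From Tuesday, 2032-03-16, 7 business days (Mar 17, Mar 18, Mar 19, Mar 22, Mar 23, Mar 24, Mar 25, skipping weekends) brings us to Thursday, 2032-03-25, which is the last day of the consultation period.
The last day of the notice period: 2032-03-25 + 5 days = 2032-03-30.
Adding 15 calendar days to 2032-03-30 gives 2032-04-14, which is the date cancellation becomes effective.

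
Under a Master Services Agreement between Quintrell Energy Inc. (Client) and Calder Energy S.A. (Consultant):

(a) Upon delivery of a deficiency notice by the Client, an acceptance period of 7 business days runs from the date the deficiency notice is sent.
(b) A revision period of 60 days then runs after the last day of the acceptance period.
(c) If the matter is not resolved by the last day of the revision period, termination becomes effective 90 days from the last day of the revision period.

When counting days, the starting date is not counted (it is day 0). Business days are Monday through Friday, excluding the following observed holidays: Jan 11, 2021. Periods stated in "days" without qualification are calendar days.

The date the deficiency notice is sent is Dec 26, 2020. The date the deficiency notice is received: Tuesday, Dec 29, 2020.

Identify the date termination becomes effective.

Jun 4, 2021

The last day of the acceptance period: 7 business days after Saturday, Dec 26, 2020, skipping weekends — Dec 28, Dec 29, Dec 30, Dec 31, Jan 1, Jan 4, Jan 5 — lands on Tuesday, Jan 5, 2021.
The last day of the revision period: 60 calendar days after Jan 5, 2021 is Mar 6, 2021.
The date termination becomes effective: 90 calendar days after Mar 6, 2021 is Jun 4, 2021.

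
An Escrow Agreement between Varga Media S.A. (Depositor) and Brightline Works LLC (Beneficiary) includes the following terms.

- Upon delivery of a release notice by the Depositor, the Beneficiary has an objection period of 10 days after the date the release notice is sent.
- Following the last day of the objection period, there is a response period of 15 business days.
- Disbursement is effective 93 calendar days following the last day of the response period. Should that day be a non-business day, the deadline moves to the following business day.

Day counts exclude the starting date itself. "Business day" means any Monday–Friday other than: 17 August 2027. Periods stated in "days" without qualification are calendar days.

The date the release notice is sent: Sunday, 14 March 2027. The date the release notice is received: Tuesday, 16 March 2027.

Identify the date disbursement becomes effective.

16 July 2027

The last day of the objection period: 10 calendar days after 14 March 2027 is 24 March 2027.
The last day of the response period: counting 15 business days from Wednesday, 24 March 2027 (Mar 25, Mar 26, Mar 29, Mar 30, …, Apr 12, Apr 13, Apr 14, skipping weekends) reaches Wednesday, 14 April 2027.
The date disbursement becomes effective: 93 calendar days after 14 April 2027 is 16 July 2027. 16 July 2027 is a Friday and is not a listed holiday, so no roll-forward applies.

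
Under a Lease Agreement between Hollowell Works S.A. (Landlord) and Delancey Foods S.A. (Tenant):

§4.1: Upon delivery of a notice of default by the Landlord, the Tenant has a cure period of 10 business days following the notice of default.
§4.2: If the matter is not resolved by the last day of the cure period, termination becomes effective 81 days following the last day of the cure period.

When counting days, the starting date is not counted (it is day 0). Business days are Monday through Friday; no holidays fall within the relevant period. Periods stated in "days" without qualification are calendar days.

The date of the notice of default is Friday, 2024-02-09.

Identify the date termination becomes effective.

The last day of the cure period: counting 10 business days from Friday, 2024-02-09 (Feb 12, Feb 13, Feb 14, Feb 15, Feb 16, Feb 19, Feb 20, Feb 21, Feb 22, Feb 23, skipping weekends) reaches Friday, 2024-02-23.
The date termination becomes effective: 81 calendar days after 2024-02-23 is 2024-05-14.

2024-05-14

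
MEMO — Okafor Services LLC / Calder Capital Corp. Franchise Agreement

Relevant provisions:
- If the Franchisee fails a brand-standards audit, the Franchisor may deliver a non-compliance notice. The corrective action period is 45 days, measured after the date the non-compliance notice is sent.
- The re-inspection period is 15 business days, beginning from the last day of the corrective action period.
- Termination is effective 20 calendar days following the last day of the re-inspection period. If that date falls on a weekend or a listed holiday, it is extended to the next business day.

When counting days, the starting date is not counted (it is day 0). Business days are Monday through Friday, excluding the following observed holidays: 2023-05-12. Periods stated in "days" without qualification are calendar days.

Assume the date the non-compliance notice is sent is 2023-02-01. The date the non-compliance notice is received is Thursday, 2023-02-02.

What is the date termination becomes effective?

2023-04-27

The last day of the corrective action period: 45 calendar days after 2023-02-01 is 2023-03-18.
From Saturday, 2023-03-18, 15 business days (Mar 20, Mar 21, Mar 22, Mar 23, …, Apr 5, Apr 6, Apr 7, skipping weekends) brings us to Friday, 2023-04-07, which is the last day of the re-inspection period.
The date termination becomes effective: 2023-04-07 + 20 days = 2023-04-27. 2023-04-27 is a Thursday and is not a listed holiday, so no roll-forward applies.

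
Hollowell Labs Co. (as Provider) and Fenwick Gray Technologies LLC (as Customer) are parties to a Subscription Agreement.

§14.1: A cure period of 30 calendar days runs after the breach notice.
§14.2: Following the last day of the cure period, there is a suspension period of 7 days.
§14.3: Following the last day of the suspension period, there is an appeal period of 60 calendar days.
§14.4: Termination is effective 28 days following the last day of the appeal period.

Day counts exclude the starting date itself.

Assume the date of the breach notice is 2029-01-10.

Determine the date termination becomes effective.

Adding 30 calendar days to 2029-01-10 gives 2029-02-09, which is the last day of the cure period.
The last day of the suspension period: 2029-02-09 + 7 days = 2029-02-16.
The last day of the appeal period: 2029-02-16 + 60 days = 2029-04-17.
The date termination becomes effective: 2029-04-17 + 28 days = 2029-05-15.

2029-05-15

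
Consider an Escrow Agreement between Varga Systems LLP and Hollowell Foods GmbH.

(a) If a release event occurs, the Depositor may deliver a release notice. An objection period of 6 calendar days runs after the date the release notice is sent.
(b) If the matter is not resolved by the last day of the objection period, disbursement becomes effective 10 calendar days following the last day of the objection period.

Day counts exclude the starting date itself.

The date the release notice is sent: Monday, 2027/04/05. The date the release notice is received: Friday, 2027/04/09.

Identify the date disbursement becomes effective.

2027/04/21

Adding 6 calendar days to 2027/04/05 gives 2027/04/11, which is the last day of the objection period.
The date disbursement becomes effective: 10 calendar days after 2027/04/11 is 2027/04/21.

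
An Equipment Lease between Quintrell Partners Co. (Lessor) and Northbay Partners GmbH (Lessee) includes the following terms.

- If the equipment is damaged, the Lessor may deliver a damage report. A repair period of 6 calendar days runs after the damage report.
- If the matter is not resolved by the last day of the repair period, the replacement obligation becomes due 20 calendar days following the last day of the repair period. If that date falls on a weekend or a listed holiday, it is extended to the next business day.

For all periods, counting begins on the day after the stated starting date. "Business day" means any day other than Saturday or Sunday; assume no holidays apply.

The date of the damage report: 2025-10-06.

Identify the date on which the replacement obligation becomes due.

2025-11-03

Adding 6 calendar days to 2025-10-06 gives 2025-10-12, which is the last day of the repair period.
The date on which the replacement obligation becomes due: 20 calendar days after 2025-10-12 is 2025-11-01. That falls on a Saturday, so it rolls to the next business day, Monday, 2025-11-03.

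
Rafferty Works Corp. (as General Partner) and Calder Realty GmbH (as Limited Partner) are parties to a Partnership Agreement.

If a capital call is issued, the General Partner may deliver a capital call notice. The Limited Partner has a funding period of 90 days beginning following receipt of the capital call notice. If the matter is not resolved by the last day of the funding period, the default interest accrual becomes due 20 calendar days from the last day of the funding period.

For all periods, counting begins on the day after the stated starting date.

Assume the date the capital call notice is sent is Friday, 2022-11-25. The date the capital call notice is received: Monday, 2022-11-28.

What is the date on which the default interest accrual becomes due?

2023-03-18

Adding 90 calendar days to 2022-11-28 gives 2023-02-26, which is the last day of the funding period.
The date on which the default interest accrual becomes due: 20 calendar days after 2023-02-26 is 2023-03-18.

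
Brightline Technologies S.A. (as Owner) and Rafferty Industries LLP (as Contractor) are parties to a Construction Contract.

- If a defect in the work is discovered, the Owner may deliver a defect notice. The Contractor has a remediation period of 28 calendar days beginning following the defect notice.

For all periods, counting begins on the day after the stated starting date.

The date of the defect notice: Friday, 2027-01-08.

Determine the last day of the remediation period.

2027-02-05

Adding 28 calendar days to 2027-01-08 gives 2027-02-05, which is the last day of the remediation period.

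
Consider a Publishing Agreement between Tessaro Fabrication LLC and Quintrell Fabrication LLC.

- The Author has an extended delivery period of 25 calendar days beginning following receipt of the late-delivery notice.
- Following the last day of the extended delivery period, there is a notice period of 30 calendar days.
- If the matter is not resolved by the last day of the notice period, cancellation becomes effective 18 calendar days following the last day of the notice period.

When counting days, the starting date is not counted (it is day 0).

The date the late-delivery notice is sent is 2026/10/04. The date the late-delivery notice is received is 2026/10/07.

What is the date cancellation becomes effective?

The last day of the extended delivery period: 25 calendar days after 2026/10/07 is 2026/11/01.
The last day of the notice period: 2026/11/01 + 30 days = 2026/12/01.
The date cancellation becomes effective: 2026/12/01 + 18 days = 2026/12/19.

2026/12/19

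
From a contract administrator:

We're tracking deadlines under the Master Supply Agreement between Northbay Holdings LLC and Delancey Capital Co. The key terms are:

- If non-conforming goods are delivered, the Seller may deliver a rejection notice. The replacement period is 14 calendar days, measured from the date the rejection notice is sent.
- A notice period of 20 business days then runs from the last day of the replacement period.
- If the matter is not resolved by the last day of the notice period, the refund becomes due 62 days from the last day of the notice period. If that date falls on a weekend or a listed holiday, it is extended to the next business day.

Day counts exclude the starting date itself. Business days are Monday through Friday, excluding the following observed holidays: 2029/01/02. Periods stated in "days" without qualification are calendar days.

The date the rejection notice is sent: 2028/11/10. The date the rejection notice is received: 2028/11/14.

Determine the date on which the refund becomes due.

2029/02/22

The last day of the replacement period: 14 calendar days after 2028/11/10 is 2028/11/24.
From Friday, 2028/11/24, 20 business days (Nov 27, Nov 28, Nov 29, Nov 30, …, Dec 20, Dec 21, Dec 22, skipping weekends) brings us to Friday, 2028/12/22, which is the last day of the notice period.
Adding 62 calendar days to 2028/12/22 gives 2029/02/22, which is the date on which the refund becomes due. 2029/02/22 is a Thursday and is not a listed holiday, so no roll-forward applies.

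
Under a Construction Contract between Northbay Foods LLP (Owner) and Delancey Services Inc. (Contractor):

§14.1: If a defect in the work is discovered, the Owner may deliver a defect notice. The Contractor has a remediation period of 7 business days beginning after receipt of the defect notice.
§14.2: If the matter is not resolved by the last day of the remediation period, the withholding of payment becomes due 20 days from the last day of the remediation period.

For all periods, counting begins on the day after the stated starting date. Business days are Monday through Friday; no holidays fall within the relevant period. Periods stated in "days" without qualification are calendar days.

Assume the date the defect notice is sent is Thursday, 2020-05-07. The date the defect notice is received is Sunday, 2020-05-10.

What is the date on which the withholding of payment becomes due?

The last day of the remediation period: 7 business days after Sunday, 2020-05-10, skipping weekends — May 11, May 12, May 13, May 14, May 15, May 18, May 19 — lands on Tuesday, 2020-05-19.
The date on which the withholding of payment becomes due: 2020-05-19 + 20 days = 2020-06-08.

2020-06-08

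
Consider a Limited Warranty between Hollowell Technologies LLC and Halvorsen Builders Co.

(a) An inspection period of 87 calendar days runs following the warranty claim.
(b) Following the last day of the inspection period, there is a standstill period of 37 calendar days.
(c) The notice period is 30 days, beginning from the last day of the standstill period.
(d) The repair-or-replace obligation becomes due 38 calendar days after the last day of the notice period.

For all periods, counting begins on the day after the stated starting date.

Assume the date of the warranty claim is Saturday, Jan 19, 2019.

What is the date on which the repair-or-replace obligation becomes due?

The last day of the inspection period: 87 calendar days after Jan 19, 2019 is Apr 16, 2019.
Adding 37 calendar days to Apr 16, 2019 gives May 23, 2019, which is the last day of the standstill period.
The last day of the notice period: May 23, 2019 + 30 days = Jun 22, 2019.
Adding 38 calendar days to Jun 22, 2019 gives Jul 30, 2019, which is the date on which the repair-or-replace obligation becomes due.

Jul 30, 2019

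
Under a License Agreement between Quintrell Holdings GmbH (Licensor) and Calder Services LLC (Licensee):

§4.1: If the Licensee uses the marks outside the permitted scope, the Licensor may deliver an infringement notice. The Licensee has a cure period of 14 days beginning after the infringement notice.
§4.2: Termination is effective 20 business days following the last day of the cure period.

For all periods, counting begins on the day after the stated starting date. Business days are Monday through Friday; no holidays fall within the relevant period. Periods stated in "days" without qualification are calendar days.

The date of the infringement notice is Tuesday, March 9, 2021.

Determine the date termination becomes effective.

April 20, 2021

The last day of the cure period: 14 calendar days after March 9, 2021 is March 23, 2021.
The date termination becomes effective: 20 business days after Tuesday, March 23, 2021, skipping weekends — Mar 24, Mar 25, Mar 26, Mar 29, …, Apr 16, Apr 19, Apr 20 — lands on Tuesday, April 20, 2021.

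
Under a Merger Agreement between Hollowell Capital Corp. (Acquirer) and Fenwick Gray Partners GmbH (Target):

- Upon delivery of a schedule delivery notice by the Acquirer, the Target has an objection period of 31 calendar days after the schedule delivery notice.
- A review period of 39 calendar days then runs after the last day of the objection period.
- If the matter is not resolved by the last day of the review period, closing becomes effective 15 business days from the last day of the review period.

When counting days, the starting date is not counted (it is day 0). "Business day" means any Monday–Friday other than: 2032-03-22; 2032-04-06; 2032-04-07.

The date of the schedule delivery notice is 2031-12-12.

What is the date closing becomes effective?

The last day of the objection period: 31 calendar days after 2031-12-12 is 2032-01-12.
The last day of the review period: 39 calendar days after 2032-01-12 is 2032-02-20.
From Friday, 2032-02-20, 15 business days (Feb 23, Feb 24, Feb 25, Feb 26, …, Mar 10, Mar 11, Mar 12, skipping weekends) brings us to Friday, 2032-03-12, which is the date closing becomes effective.

2032-03-12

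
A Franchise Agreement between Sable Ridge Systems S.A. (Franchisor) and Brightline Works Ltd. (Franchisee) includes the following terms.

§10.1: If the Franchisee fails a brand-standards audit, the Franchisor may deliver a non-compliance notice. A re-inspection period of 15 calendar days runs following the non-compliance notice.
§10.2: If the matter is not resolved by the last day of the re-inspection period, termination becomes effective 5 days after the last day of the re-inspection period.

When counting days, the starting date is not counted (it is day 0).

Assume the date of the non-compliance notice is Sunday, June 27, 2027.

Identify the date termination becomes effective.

July 17, 2027

The last day of the re-inspection period: June 27, 2027 + 15 days = July 12, 2027.
The date termination becomes effective: 5 calendar days after July 12, 2027 is July 17, 2027.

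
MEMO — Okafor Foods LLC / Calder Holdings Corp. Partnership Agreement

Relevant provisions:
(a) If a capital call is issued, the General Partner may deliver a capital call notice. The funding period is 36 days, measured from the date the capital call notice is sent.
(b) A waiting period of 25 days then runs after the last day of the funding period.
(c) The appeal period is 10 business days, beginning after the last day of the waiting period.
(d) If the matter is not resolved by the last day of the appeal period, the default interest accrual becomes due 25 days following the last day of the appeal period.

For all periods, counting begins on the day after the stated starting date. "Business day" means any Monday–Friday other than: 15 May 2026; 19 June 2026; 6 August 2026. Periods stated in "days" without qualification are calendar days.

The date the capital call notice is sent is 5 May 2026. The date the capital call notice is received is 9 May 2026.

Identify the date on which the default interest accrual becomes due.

11 August 2026

The last day of the funding period: 36 calendar days after 5 May 2026 is 10 June 2026.
Adding 25 calendar days to 10 June 2026 gives 5 July 2026, which is the last day of the waiting period.
From Sunday, 5 July 2026, 10 business days (Jul 6, Jul 7, Jul 8, Jul 9, Jul 10, Jul 13, Jul 14, Jul 15, Jul 16, Jul 17, skipping weekends) brings us to Friday, 17 July 2026, which is the last day of the appeal period.
The date on which the default interest accrual becomes due: 25 calendar days after 17 July 2026 is 11 August 2026.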